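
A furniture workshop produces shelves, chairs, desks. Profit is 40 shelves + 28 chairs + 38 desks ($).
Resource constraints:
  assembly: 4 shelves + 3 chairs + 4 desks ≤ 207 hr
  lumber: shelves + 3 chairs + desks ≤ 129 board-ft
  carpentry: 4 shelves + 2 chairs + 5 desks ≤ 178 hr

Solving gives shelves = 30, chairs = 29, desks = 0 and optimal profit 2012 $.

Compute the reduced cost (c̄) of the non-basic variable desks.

-4

Binding: assembly and carpentry. Non-binding: lumber (12 unused).
By complementary slackness, y = 0 for the non-binding constraint.
From A_Bᵀ y = c: 4·y_assembly + 4·y_carpentry = 40; 3·y_assembly + 2·y_carpentry = 28.
This yields shadow prices y_assembly = 8, y_carpentry = 2.
Reduced cost of desks: c₃ − yᵀa₃ = 38 − (8·4 + 2·5) = 38 − 42 = -4.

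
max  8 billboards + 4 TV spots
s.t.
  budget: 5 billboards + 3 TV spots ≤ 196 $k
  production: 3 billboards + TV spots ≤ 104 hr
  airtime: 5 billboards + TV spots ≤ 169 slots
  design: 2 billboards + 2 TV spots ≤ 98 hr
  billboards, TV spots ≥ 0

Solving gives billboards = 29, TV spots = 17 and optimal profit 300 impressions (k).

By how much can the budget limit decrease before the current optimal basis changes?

14

Binding constraints: budget, production. The basis is B = [[5,3],[3,1]] with det -4.
Per unit decrease in budget, x* moves by d = (0.25, -0.75).
The basis stays optimal until airtime becomes binding; allowable decrease = 14 $k.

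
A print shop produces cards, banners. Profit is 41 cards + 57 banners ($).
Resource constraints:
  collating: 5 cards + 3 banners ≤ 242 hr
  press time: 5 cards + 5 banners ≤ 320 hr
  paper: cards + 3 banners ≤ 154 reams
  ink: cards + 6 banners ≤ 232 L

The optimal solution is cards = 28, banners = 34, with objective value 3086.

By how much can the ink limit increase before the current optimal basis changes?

27

Binding constraints: collating, ink. The basis is B = [[5,3],[1,6]] with det 27.
Per unit increase in ink, x* moves by d = (-0.1111, 0.1852).
The basis stays optimal until press time becomes binding; allowable increase = 27 L.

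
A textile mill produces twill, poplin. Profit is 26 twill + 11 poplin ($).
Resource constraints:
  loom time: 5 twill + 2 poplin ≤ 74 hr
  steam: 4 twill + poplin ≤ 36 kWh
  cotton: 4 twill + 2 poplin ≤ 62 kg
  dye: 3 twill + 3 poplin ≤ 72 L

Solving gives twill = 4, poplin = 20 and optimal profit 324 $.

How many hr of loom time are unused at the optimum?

14

loom time used = 5·4 + 2·20 = 60; slack = 74 − 60 = 14.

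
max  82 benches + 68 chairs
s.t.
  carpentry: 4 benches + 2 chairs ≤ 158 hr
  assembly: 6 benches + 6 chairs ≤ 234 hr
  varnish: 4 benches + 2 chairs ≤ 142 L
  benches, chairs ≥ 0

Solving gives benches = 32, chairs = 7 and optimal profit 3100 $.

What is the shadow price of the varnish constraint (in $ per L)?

7

Check each constraint at x*: carpentry 142/158 (slack 16); assembly 234/234 (tight); varnish 142/142 (tight).
Slack constraints have shadow price 0 (complementary slackness).
Dual feasibility on the basic columns requires 6·y_assembly + 4·y_varnish = 82, 6·y_assembly + 2·y_varnish = 68.
→ y_assembly = 9 and y_varnish = 7.
Shadow price of varnish = 7.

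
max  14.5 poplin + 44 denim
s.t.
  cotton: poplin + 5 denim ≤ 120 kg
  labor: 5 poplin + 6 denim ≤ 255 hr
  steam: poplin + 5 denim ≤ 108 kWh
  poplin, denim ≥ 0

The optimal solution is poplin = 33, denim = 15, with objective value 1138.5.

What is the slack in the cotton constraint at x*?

12

cotton used = 1·33 + 5·15 = 108; slack = 120 − 108 = 12.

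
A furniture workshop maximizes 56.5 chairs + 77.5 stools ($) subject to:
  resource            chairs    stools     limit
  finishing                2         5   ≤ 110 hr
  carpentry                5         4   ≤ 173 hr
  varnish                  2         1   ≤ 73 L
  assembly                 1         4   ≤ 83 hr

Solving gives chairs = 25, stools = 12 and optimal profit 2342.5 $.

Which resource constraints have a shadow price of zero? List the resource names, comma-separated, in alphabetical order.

assembly, varnish

finishing: 110/110 (binding)
carpentry: 173/173 (binding)
varnish: 62/73 (slack 11)
assembly: 73/83 (slack 10)
By complementary slackness, a constraint with positive slack has shadow price 0 → assembly, varnish.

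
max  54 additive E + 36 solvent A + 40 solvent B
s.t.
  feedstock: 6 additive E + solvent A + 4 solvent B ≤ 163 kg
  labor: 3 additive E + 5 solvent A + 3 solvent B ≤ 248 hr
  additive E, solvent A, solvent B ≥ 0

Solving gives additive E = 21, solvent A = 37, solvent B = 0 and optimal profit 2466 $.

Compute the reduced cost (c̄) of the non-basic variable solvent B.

Both feedstock and labor are binding at x*.
The binding rows give the dual system: 6·y_feedstock + 3·y_labor = 54 and 1·y_feedstock + 5·y_labor = 36.
This yields shadow prices y_feedstock = 6, y_labor = 6.
Reduced cost of solvent B: c₃ − yᵀa₃ = 40 − (6·4 + 6·3) = 40 − 42 = -2.

-2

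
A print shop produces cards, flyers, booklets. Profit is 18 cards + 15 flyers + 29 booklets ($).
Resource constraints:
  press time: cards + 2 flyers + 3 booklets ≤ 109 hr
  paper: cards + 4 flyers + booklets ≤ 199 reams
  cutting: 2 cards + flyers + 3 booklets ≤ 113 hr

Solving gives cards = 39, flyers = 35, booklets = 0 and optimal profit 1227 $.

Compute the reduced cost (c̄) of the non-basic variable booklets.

-4

Binding: press time and cutting. Non-binding: paper (20 unused).
Since paper is not tight, its dual is 0.
The binding rows give the dual system: 1·y_press time + 2·y_cutting = 18 and 2·y_press time + 1·y_cutting = 15.
→ y_press time = 4 and y_cutting = 7.
Reduced cost of booklets: c₃ − yᵀa₃ = 29 − (4·3 + 7·3) = 29 − 33 = -4.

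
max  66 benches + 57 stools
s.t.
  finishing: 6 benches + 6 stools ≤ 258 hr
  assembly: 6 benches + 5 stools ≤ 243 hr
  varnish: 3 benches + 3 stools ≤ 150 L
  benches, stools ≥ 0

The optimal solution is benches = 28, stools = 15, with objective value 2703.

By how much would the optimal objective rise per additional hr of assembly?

Check each constraint at x*: finishing 258/258 (tight); assembly 243/243 (tight); varnish 129/150 (slack 21).
Since varnish is not tight, its dual is 0.
From A_Bᵀ y = c: 6·y_finishing + 6·y_assembly = 66; 6·y_finishing + 5·y_assembly = 57.
This yields shadow prices y_finishing = 2, y_assembly = 9.
Shadow price of assembly = 9.

9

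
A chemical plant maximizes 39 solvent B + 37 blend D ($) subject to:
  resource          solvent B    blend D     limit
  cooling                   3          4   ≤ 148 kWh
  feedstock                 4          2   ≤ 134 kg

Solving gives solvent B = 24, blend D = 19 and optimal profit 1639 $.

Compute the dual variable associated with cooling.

7

Both cooling and feedstock are binding at x*.
From A_Bᵀ y = c: 3·y_cooling + 4·y_feedstock = 39; 4·y_cooling + 2·y_feedstock = 37.
Solving: y_cooling = 7, y_feedstock = 4.5.
Shadow price of cooling = 7.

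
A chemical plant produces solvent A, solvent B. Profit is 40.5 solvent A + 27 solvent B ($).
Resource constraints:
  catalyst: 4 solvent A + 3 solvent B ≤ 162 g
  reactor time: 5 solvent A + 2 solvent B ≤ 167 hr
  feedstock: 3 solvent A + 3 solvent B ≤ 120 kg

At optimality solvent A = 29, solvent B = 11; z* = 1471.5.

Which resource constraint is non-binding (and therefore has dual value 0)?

catalyst

catalyst: 149/162 (slack 13)
reactor time: 167/167 (binding)
feedstock: 120/120 (binding)
By complementary slackness, a constraint with positive slack has shadow price 0 → catalyst.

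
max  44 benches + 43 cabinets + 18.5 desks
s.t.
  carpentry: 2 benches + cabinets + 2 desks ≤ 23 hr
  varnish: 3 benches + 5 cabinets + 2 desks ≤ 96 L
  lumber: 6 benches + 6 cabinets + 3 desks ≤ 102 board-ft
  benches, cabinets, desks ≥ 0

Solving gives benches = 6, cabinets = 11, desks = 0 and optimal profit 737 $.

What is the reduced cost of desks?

At the optimum: carpentry uses 23 of 23 (binding); varnish uses 73 of 96 (slack = 23); lumber uses 102 of 102 (binding).
By complementary slackness, y = 0 for the non-binding constraint.
From A_Bᵀ y = c: 2·y_carpentry + 6·y_lumber = 44; 1·y_carpentry + 6·y_lumber = 43.
This yields shadow prices y_carpentry = 1, y_lumber = 7.
Reduced cost of desks: c₃ − yᵀa₃ = 18.5 − (1·2 + 7·3) = 18.5 − 23 = -4.5.

-4.5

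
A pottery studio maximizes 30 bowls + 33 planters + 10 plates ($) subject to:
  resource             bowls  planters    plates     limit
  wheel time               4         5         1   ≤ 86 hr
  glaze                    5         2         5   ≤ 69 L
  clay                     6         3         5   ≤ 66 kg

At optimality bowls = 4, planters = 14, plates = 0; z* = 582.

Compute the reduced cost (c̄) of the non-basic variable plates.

-1

Binding: wheel time and clay. Non-binding: glaze (21 unused).
By complementary slackness, y = 0 for the non-binding constraint.
Dual feasibility on the basic columns requires 4·y_wheel time + 6·y_clay = 30, 5·y_wheel time + 3·y_clay = 33.
This yields shadow prices y_wheel time = 6, y_clay = 1.
Reduced cost of plates: c₃ − yᵀa₃ = 10 − (6·1 + 1·5) = 10 − 11 = -1.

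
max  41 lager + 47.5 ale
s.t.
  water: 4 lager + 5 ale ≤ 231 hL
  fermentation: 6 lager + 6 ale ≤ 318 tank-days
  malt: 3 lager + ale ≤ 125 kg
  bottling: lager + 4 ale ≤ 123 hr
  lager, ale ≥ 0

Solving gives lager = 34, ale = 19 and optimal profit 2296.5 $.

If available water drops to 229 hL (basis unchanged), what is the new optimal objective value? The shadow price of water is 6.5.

2283.5

Δb = -2, so new z* = 2296.5 + (6.5)·(-2) = 2296.5 − 13 = 2283.5.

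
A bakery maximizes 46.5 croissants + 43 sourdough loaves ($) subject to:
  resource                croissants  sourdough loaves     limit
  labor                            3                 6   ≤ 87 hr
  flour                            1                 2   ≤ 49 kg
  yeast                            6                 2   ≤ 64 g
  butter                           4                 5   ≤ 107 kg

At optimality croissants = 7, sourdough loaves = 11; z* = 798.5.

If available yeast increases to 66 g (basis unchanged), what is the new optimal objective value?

Binding: labor and yeast. Non-binding: flour (20 unused), butter (24 unused).
Since flour, butter are not tight, their duals are 0.
From A_Bᵀ y = c: 3·y_labor + 6·y_yeast = 46.5; 6·y_labor + 2·y_yeast = 43.
This yields shadow prices y_labor = 5.5, y_yeast = 5.
Δz = y_yeast·Δb = 5 × (2) = 10, so new z* = 798.5 + 10 = 808.5.

808.5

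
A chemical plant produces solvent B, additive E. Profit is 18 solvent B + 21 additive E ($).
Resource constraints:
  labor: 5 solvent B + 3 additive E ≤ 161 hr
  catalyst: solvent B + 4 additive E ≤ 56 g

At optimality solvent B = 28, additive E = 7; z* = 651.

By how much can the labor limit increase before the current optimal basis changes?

Binding constraints: labor, catalyst. The basis is B = [[5,3],[1,4]] with det 17.
Per unit increase in labor, x* moves by d = (0.2353, -0.0588).
The basis stays optimal until additive E reaches 0; allowable increase = 119 hr.

119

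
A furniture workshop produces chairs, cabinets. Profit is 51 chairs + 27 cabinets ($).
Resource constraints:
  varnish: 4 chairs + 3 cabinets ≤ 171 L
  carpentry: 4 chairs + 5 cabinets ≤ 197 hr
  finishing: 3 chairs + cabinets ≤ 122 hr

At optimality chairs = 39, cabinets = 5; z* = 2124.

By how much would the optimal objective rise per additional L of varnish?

6

Binding: varnish and finishing. Non-binding: carpentry (16 unused).
By complementary slackness, y = 0 for the non-binding constraint.
From A_Bᵀ y = c: 4·y_varnish + 3·y_finishing = 51; 3·y_varnish + 1·y_finishing = 27.
Solving: y_varnish = 6, y_finishing = 9.
Shadow price of varnish = 6.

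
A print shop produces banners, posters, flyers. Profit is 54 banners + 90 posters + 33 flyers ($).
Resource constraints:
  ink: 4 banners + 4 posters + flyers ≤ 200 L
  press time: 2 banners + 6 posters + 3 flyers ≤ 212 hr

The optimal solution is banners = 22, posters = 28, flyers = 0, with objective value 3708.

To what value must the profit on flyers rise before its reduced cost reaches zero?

36

Both ink and press time are binding at x*.
Dual feasibility on the basic columns requires 4·y_ink + 2·y_press time = 54, 4·y_ink + 6·y_press time = 90.
Solving: y_ink = 9, y_press time = 9.
flyers enters the basis when its profit ≥ yᵀa₃ = 9·1 + 9·3 = 36.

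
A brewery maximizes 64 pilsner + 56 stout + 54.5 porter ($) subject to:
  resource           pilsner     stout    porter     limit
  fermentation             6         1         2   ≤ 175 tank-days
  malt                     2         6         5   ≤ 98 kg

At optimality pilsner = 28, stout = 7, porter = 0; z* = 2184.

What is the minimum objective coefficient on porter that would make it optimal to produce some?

56

At the optimum: fermentation uses 175 of 175 (binding); malt uses 98 of 98 (binding).
From A_Bᵀ y = c: 6·y_fermentation + 2·y_malt = 64; 1·y_fermentation + 6·y_malt = 56.
→ y_fermentation = 8 and y_malt = 8.
porter enters the basis when its profit ≥ yᵀa₃ = 8·2 + 8·5 = 56.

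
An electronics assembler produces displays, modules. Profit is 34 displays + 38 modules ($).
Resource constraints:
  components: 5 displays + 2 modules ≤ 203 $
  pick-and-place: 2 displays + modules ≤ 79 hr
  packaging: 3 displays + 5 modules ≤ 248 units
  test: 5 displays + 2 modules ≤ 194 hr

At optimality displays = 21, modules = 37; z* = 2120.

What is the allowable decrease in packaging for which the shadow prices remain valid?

Binding constraints: pick-and-place, packaging. The basis is B = [[2,1],[3,5]] with det 7.
Per unit decrease in packaging, x* moves by d = (0.1429, -0.2857).
The basis stays optimal until test becomes binding; allowable decrease = 105 units.

105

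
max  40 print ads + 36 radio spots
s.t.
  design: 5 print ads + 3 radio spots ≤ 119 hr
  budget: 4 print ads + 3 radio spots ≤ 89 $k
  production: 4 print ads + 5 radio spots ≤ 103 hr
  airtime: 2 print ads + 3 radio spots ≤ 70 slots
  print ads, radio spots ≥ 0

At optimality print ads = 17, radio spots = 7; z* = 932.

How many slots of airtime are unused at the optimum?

15

airtime used = 2·17 + 3·7 = 55; slack = 70 − 55 = 15.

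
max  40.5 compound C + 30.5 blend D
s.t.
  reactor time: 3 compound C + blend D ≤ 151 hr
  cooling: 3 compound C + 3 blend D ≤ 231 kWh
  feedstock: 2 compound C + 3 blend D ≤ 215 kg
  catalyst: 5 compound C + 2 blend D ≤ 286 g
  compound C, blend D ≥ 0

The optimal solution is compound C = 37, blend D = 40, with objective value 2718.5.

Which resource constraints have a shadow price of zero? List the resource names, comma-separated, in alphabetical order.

reactor time: 151/151 (binding)
cooling: 231/231 (binding)
feedstock: 194/215 (slack 21)
catalyst: 265/286 (slack 21)
By complementary slackness, a constraint with positive slack has shadow price 0 → catalyst, feedstock.

catalyst, feedstock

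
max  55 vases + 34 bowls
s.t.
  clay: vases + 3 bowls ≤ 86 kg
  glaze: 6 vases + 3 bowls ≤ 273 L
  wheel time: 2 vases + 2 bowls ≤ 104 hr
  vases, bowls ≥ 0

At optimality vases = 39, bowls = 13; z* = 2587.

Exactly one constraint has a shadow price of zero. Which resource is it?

clay

clay: 78/86 (slack 8)
glaze: 273/273 (binding)
wheel time: 104/104 (binding)
By complementary slackness, a constraint with positive slack has shadow price 0 → clay.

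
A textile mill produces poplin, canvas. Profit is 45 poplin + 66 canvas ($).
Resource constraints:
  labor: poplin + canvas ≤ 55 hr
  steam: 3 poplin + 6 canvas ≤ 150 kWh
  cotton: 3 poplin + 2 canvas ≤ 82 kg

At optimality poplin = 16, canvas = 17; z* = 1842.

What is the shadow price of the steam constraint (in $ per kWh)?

9

At the optimum: labor uses 33 of 55 (slack = 22); steam uses 150 of 150 (binding); cotton uses 82 of 82 (binding).
By complementary slackness, y = 0 for the non-binding constraint.
Dual feasibility on the basic columns requires 3·y_steam + 3·y_cotton = 45, 6·y_steam + 2·y_cotton = 66.
This yields shadow prices y_steam = 9, y_cotton = 6.
Shadow price of steam = 9.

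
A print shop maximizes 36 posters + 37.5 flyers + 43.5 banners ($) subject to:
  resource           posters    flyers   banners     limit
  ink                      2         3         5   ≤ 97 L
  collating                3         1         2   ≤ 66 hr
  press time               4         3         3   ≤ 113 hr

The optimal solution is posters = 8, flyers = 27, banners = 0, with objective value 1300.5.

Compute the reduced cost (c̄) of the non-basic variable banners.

At the optimum: ink uses 97 of 97 (binding); collating uses 51 of 66 (slack = 15); press time uses 113 of 113 (binding).
Slack constraints have shadow price 0 (complementary slackness).
Dual feasibility on the basic columns requires 2·y_ink + 4·y_press time = 36, 3·y_ink + 3·y_press time = 37.5.
Solving: y_ink = 7, y_press time = 5.5.
Reduced cost of banners: c₃ − yᵀa₃ = 43.5 − (7·5 + 5.5·3) = 43.5 − 51.5 = -8.

-8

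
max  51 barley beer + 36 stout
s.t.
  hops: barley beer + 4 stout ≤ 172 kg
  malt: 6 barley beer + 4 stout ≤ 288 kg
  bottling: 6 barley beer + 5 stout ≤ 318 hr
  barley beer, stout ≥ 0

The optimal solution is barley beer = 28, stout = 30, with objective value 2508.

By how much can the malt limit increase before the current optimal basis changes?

30

Binding constraints: malt, bottling. The basis is B = [[6,4],[6,5]] with det 6.
Per unit increase in malt, x* moves by d = (0.8333, -1).
The basis stays optimal until stout reaches 0; allowable increase = 30 kg.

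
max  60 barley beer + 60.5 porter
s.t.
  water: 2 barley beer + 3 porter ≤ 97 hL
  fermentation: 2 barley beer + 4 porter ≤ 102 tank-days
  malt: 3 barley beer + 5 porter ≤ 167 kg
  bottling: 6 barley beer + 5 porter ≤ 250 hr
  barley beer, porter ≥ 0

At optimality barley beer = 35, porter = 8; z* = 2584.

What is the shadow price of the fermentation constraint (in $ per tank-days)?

4.5

Binding: fermentation and bottling. Non-binding: water (3 unused), malt (22 unused).
Slack constraints have shadow price 0 (complementary slackness).
From A_Bᵀ y = c: 2·y_fermentation + 6·y_bottling = 60; 4·y_fermentation + 5·y_bottling = 60.5.
This yields shadow prices y_fermentation = 4.5, y_bottling = 8.5.
Shadow price of fermentation = 4.5.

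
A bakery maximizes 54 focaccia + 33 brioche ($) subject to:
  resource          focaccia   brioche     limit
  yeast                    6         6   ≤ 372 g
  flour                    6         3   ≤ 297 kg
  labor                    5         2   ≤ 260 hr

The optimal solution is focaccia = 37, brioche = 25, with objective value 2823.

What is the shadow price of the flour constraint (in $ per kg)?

Check each constraint at x*: yeast 372/372 (tight); flour 297/297 (tight); labor 235/260 (slack 25).
Slack constraints have shadow price 0 (complementary slackness).
The binding rows give the dual system: 6·y_yeast + 6·y_flour = 54 and 6·y_yeast + 3·y_flour = 33.
Solving: y_yeast = 2, y_flour = 7.
Shadow price of flour = 7.

7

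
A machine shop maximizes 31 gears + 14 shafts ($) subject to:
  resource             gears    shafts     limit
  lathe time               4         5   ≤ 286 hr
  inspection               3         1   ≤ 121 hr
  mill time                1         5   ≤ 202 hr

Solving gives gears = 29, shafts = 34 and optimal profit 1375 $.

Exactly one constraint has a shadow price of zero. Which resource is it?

mill time

lathe time: 286/286 (binding)
inspection: 121/121 (binding)
mill time: 199/202 (slack 3)
By complementary slackness, a constraint with positive slack has shadow price 0 → mill time.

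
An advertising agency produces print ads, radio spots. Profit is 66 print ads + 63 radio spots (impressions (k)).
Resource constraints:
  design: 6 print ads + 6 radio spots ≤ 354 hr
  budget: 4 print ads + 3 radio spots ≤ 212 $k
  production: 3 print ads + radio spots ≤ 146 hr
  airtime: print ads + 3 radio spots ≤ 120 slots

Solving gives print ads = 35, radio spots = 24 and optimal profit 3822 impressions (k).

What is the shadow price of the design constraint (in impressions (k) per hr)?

9

Check each constraint at x*: design 354/354 (tight); budget 212/212 (tight); production 129/146 (slack 17); airtime 107/120 (slack 13).
Since production, airtime are not tight, their duals are 0.
Dual feasibility on the basic columns requires 6·y_design + 4·y_budget = 66, 6·y_design + 3·y_budget = 63.
Solving: y_design = 9, y_budget = 3.
Shadow price of design = 9.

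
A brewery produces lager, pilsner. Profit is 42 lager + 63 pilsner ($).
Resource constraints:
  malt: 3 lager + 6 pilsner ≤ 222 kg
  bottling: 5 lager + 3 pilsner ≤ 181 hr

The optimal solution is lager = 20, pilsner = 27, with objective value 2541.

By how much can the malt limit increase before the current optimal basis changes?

Binding constraints: malt, bottling. The basis is B = [[3,6],[5,3]] with det -21.
Per unit increase in malt, x* moves by d = (-0.1429, 0.2381).
The basis stays optimal until lager reaches 0; allowable increase = 140 kg.

140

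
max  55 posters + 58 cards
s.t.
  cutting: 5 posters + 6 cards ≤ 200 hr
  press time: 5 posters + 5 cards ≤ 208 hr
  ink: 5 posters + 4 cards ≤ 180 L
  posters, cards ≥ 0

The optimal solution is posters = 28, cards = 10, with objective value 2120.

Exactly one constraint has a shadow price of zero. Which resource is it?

cutting: 200/200 (binding)
press time: 190/208 (slack 18)
ink: 180/180 (binding)
By complementary slackness, a constraint with positive slack has shadow price 0 → press time.

press time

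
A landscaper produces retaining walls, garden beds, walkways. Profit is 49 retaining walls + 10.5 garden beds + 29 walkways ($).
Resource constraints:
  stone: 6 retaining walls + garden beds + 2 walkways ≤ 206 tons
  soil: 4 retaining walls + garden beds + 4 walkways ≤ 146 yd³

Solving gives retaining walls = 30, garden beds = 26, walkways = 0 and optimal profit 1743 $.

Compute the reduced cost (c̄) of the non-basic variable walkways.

At the optimum: stone uses 206 of 206 (binding); soil uses 146 of 146 (binding).
From A_Bᵀ y = c: 6·y_stone + 4·y_soil = 49; 1·y_stone + 1·y_soil = 10.5.
This yields shadow prices y_stone = 3.5, y_soil = 7.
Reduced cost of walkways: c₃ − yᵀa₃ = 29 − (3.5·2 + 7·4) = 29 − 35 = -6.

-6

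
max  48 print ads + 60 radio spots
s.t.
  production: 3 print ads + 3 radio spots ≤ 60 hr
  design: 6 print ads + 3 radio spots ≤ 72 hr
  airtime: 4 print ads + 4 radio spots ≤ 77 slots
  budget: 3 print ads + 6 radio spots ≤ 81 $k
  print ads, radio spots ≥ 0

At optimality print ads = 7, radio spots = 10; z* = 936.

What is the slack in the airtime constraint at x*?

9

airtime used = 4·7 + 4·10 = 68; slack = 77 − 68 = 9.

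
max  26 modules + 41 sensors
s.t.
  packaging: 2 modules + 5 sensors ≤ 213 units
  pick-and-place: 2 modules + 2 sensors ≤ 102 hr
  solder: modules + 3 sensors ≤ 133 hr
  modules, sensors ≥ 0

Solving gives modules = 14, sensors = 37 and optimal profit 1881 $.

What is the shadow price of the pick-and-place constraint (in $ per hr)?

8

Check each constraint at x*: packaging 213/213 (tight); pick-and-place 102/102 (tight); solder 125/133 (slack 8).
Since solder is not tight, its dual is 0.
From A_Bᵀ y = c: 2·y_packaging + 2·y_pick-and-place = 26; 5·y_packaging + 2·y_pick-and-place = 41.
→ y_packaging = 5 and y_pick-and-place = 8.
Shadow price of pick-and-place = 8.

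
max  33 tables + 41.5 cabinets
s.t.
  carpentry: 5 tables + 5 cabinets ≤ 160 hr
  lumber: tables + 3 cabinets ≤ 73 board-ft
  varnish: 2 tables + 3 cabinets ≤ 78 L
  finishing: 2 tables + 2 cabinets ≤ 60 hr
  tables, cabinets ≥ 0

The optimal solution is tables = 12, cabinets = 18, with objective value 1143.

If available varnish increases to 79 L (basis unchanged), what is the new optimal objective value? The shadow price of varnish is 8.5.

1151.5

Δb = 1, so new z* = 1143 + (8.5)·(1) = 1143 + 8.5 = 1151.5.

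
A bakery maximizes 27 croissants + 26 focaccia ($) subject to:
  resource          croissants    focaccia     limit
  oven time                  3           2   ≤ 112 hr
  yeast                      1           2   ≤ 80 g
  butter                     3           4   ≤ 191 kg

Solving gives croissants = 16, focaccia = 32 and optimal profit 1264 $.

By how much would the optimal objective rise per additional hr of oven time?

7

Binding: oven time and yeast. Non-binding: butter (15 unused).
Slack constraints have shadow price 0 (complementary slackness).
Dual feasibility on the basic columns requires 3·y_oven time + 1·y_yeast = 27, 2·y_oven time + 2·y_yeast = 26.
This yields shadow prices y_oven time = 7, y_yeast = 6.
Shadow price of oven time = 7.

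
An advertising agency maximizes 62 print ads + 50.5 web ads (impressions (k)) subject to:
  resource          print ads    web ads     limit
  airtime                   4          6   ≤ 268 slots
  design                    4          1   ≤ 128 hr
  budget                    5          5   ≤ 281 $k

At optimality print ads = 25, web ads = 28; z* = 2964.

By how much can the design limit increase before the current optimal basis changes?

32

Binding constraints: airtime, design. The basis is B = [[4,6],[4,1]] with det -20.
Per unit increase in design, x* moves by d = (0.3, -0.2).
The basis stays optimal until budget becomes binding; allowable increase = 32 hr.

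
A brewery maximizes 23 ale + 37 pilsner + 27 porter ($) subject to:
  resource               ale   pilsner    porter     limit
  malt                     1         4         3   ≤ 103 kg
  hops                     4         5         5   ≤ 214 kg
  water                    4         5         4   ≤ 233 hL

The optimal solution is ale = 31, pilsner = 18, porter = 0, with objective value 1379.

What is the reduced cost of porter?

At the optimum: malt uses 103 of 103 (binding); hops uses 214 of 214 (binding); water uses 214 of 233 (slack = 19).
Since water is not tight, its dual is 0.
The binding rows give the dual system: 1·y_malt + 4·y_hops = 23 and 4·y_malt + 5·y_hops = 37.
Solving: y_malt = 3, y_hops = 5.
Reduced cost of porter: c₃ − yᵀa₃ = 27 − (3·3 + 5·5) = 27 − 34 = -7.

-7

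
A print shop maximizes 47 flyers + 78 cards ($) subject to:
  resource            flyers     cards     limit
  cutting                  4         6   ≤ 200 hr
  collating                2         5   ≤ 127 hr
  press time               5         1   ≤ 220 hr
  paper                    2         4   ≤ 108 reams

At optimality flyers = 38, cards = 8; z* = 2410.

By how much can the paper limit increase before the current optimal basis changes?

5.5

Binding constraints: cutting, paper. The basis is B = [[4,6],[2,4]] with det 4.
Per unit increase in paper, x* moves by d = (-1.5, 1).
The basis stays optimal until collating becomes binding; allowable increase = 5.5 reams.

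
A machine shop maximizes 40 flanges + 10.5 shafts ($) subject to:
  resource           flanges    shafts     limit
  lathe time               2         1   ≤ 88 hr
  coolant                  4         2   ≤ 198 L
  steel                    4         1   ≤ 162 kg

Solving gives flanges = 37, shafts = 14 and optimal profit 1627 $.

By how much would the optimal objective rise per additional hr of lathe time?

Check each constraint at x*: lathe time 88/88 (tight); coolant 176/198 (slack 22); steel 162/162 (tight).
Since coolant is not tight, its dual is 0.
Dual feasibility on the basic columns requires 2·y_lathe time + 4·y_steel = 40, 1·y_lathe time + 1·y_steel = 10.5.
Solving: y_lathe time = 1, y_steel = 9.5.
Shadow price of lathe time = 1.

1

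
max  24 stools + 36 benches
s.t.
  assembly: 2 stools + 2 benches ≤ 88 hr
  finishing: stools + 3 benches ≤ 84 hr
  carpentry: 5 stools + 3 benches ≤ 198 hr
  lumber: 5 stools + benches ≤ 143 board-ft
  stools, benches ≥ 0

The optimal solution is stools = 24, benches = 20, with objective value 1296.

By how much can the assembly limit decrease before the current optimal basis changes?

32

Binding constraints: assembly, finishing. The basis is B = [[2,2],[1,3]] with det 4.
Per unit decrease in assembly, x* moves by d = (-0.75, 0.25).
The basis stays optimal until stools reaches 0; allowable decrease = 32 hr.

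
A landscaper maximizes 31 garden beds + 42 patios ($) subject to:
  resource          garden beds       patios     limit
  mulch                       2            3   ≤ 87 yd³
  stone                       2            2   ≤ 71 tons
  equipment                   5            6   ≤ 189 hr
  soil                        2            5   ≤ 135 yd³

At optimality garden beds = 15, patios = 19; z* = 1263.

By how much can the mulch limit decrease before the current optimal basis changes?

Binding constraints: mulch, equipment. The basis is B = [[2,3],[5,6]] with det -3.
Per unit decrease in mulch, x* moves by d = (2, -1.6667).
The basis stays optimal until stone becomes binding; allowable decrease = 4.5 yd³.

4.5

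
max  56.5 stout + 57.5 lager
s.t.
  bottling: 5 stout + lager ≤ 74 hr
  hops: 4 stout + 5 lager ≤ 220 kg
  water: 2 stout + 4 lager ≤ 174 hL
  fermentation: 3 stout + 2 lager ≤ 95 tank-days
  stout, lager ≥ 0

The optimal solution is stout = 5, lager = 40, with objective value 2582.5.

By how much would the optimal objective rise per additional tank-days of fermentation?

7.5

Check each constraint at x*: bottling 65/74 (slack 9); hops 220/220 (tight); water 170/174 (slack 4); fermentation 95/95 (tight).
Slack constraints have shadow price 0 (complementary slackness).
Dual feasibility on the basic columns requires 4·y_hops + 3·y_fermentation = 56.5, 5·y_hops + 2·y_fermentation = 57.5.
This yields shadow prices y_hops = 8.5, y_fermentation = 7.5.
Shadow price of fermentation = 7.5.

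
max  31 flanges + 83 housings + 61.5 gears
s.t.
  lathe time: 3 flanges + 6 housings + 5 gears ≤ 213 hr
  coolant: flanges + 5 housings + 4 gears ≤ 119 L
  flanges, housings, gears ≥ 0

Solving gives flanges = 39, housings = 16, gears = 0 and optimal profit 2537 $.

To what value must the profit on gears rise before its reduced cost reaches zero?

At the optimum: lathe time uses 213 of 213 (binding); coolant uses 119 of 119 (binding).
From A_Bᵀ y = c: 3·y_lathe time + 1·y_coolant = 31; 6·y_lathe time + 5·y_coolant = 83.
This yields shadow prices y_lathe time = 8, y_coolant = 7.
gears enters the basis when its profit ≥ yᵀa₃ = 8·5 + 7·4 = 68.

68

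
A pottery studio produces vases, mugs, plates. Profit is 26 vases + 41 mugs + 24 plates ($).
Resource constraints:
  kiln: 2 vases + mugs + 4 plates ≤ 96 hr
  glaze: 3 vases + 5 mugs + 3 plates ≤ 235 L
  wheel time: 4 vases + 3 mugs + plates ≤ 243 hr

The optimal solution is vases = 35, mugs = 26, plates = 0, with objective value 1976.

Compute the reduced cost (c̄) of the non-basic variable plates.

-4

Binding: kiln and glaze. Non-binding: wheel time (25 unused).
Since wheel time is not tight, its dual is 0.
Dual feasibility on the basic columns requires 2·y_kiln + 3·y_glaze = 26, 1·y_kiln + 5·y_glaze = 41.
→ y_kiln = 1 and y_glaze = 8.
Reduced cost of plates: c₃ − yᵀa₃ = 24 − (1·4 + 8·3) = 24 − 28 = -4.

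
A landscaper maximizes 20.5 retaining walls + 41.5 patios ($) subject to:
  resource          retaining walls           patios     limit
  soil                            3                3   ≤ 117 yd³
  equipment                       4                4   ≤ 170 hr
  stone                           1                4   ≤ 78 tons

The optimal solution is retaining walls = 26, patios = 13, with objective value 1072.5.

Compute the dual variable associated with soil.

At the optimum: soil uses 117 of 117 (binding); equipment uses 156 of 170 (slack = 14); stone uses 78 of 78 (binding).
Slack constraints have shadow price 0 (complementary slackness).
From A_Bᵀ y = c: 3·y_soil + 1·y_stone = 20.5; 3·y_soil + 4·y_stone = 41.5.
Solving: y_soil = 4.5, y_stone = 7.
Shadow price of soil = 4.5.

4.5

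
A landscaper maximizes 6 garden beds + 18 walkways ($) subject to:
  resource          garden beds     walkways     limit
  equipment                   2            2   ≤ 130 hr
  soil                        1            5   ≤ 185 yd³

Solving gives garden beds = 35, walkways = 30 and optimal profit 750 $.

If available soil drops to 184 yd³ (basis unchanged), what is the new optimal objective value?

747

Both equipment and soil are binding at x*.
Dual feasibility on the basic columns requires 2·y_equipment + 1·y_soil = 6, 2·y_equipment + 5·y_soil = 18.
This yields shadow prices y_equipment = 1.5, y_soil = 3.
Δz = y_soil·Δb = 3 × (-1) = -3, so new z* = 750 − 3 = 747.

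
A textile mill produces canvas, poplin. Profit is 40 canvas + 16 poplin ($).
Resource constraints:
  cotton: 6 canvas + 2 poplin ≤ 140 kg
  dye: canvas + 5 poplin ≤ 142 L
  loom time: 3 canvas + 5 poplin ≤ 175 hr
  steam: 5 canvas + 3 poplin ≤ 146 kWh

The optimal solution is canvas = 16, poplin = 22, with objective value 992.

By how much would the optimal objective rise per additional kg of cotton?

At the optimum: cotton uses 140 of 140 (binding); dye uses 126 of 142 (slack = 16); loom time uses 158 of 175 (slack = 17); steam uses 146 of 146 (binding).
Slack constraints have shadow price 0 (complementary slackness).
The binding rows give the dual system: 6·y_cotton + 5·y_steam = 40 and 2·y_cotton + 3·y_steam = 16.
→ y_cotton = 5 and y_steam = 2.
Shadow price of cotton = 5.

5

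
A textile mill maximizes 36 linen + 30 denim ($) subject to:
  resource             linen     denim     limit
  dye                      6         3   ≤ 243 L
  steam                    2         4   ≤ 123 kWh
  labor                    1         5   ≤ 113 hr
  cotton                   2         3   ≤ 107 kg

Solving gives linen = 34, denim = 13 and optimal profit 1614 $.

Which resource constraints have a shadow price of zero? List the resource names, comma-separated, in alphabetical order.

dye: 243/243 (binding)
steam: 120/123 (slack 3)
labor: 99/113 (slack 14)
cotton: 107/107 (binding)
By complementary slackness, a constraint with positive slack has shadow price 0 → labor, steam.

labor, steam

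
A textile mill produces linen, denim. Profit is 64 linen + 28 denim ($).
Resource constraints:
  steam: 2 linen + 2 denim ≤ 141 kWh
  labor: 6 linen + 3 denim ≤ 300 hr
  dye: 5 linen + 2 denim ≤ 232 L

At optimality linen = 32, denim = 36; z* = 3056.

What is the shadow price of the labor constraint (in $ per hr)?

At the optimum: steam uses 136 of 141 (slack = 5); labor uses 300 of 300 (binding); dye uses 232 of 232 (binding).
By complementary slackness, y = 0 for the non-binding constraint.
Dual feasibility on the basic columns requires 6·y_labor + 5·y_dye = 64, 3·y_labor + 2·y_dye = 28.
This yields shadow prices y_labor = 4, y_dye = 8.
Shadow price of labor = 4.

4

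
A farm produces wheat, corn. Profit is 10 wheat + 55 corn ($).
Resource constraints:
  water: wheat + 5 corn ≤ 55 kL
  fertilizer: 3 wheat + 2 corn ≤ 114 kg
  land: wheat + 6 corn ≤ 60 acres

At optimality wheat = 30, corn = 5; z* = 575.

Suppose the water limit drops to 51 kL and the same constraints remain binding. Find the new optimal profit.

555

At the optimum: water uses 55 of 55 (binding); fertilizer uses 100 of 114 (slack = 14); land uses 60 of 60 (binding).
Slack constraints have shadow price 0 (complementary slackness).
The binding rows give the dual system: 1·y_water + 1·y_land = 10 and 5·y_water + 6·y_land = 55.
This yields shadow prices y_water = 5, y_land = 5.
Δz = y_water·Δb = 5 × (-4) = -20, so new z* = 575 − 20 = 555.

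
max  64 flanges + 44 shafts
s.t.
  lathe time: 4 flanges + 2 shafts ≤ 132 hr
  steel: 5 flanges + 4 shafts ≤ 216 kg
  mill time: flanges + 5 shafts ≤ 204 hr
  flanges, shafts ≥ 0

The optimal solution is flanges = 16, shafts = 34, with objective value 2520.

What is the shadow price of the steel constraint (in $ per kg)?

Check each constraint at x*: lathe time 132/132 (tight); steel 216/216 (tight); mill time 186/204 (slack 18).
Slack constraints have shadow price 0 (complementary slackness).
The binding rows give the dual system: 4·y_lathe time + 5·y_steel = 64 and 2·y_lathe time + 4·y_steel = 44.
Solving: y_lathe time = 6, y_steel = 8.
Shadow price of steel = 8.

8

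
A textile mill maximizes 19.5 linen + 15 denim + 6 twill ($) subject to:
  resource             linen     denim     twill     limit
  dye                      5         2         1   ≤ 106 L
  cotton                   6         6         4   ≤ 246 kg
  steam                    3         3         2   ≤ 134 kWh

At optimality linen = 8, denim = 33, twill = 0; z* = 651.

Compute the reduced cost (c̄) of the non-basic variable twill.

Check each constraint at x*: dye 106/106 (tight); cotton 246/246 (tight); steam 123/134 (slack 11).
Slack constraints have shadow price 0 (complementary slackness).
Dual feasibility on the basic columns requires 5·y_dye + 6·y_cotton = 19.5, 2·y_dye + 6·y_cotton = 15.
Solving: y_dye = 1.5, y_cotton = 2.
Reduced cost of twill: c₃ − yᵀa₃ = 6 − (1.5·1 + 2·4) = 6 − 9.5 = -3.5.

-3.5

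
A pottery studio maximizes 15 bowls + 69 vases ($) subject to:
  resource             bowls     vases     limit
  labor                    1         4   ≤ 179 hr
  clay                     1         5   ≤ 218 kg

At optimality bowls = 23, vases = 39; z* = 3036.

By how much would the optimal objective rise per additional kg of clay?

9

Both labor and clay are binding at x*.
Dual feasibility on the basic columns requires 1·y_labor + 1·y_clay = 15, 4·y_labor + 5·y_clay = 69.
Solving: y_labor = 6, y_clay = 9.
Shadow price of clay = 9.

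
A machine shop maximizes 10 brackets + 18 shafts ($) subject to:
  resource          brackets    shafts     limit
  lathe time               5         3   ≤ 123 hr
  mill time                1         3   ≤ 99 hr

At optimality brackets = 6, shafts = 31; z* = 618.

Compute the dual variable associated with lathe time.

Check each constraint at x*: lathe time 123/123 (tight); mill time 99/99 (tight).
The binding rows give the dual system: 5·y_lathe time + 1·y_mill time = 10 and 3·y_lathe time + 3·y_mill time = 18.
This yields shadow prices y_lathe time = 1, y_mill time = 5.
Shadow price of lathe time = 1.

1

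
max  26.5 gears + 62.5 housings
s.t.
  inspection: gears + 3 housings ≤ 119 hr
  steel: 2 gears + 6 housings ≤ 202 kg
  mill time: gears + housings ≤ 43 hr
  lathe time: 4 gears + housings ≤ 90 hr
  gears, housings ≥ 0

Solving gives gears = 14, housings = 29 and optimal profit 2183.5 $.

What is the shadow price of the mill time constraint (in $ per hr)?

8.5

At the optimum: inspection uses 101 of 119 (slack = 18); steel uses 202 of 202 (binding); mill time uses 43 of 43 (binding); lathe time uses 85 of 90 (slack = 5).
Slack constraints have shadow price 0 (complementary slackness).
Dual feasibility on the basic columns requires 2·y_steel + 1·y_mill time = 26.5, 6·y_steel + 1·y_mill time = 62.5.
This yields shadow prices y_steel = 9, y_mill time = 8.5.
Shadow price of mill time = 8.5.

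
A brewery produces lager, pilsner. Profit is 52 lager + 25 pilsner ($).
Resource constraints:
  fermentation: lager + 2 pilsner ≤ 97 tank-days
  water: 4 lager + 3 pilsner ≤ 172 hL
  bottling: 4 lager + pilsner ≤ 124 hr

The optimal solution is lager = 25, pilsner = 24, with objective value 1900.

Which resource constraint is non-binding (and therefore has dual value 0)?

fermentation

fermentation: 73/97 (slack 24)
water: 172/172 (binding)
bottling: 124/124 (binding)
By complementary slackness, a constraint with positive slack has shadow price 0 → fermentation.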